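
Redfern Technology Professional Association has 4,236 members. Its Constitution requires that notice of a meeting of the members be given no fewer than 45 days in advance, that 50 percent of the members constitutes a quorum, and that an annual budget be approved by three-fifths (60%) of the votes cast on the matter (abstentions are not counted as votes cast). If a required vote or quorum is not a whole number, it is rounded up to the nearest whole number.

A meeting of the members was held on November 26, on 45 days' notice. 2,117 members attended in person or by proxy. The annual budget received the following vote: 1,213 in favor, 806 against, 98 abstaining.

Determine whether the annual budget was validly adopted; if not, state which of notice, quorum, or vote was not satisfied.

Notice: 45 days given; 45 required. Satisfied.
Quorum: 50% of 4,236 = 2,118; 2,117 present. Not satisfied.
Vote: requires three-fifths of the votes cast (2,117 − 98 abstaining = 2,019); 3/5 of 2019 = 1211.40, rounded up to 1212, so 1,212 needed; 1,213 in favor. Satisfied.

Invalid — quorum requirement not satisfied.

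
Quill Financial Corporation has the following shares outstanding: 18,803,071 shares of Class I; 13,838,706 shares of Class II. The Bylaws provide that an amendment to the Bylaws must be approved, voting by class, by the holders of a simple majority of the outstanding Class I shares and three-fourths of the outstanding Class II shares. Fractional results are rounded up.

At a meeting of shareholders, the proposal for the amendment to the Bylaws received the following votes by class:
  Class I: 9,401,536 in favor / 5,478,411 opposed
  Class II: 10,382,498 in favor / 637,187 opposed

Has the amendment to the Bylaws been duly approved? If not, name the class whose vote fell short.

Class I: a majority of 18803071 is 9401536; 9,401,536 required, 9,401,536 in favor — approved.
Class II: 3/4 of 13838706 = 10379029.50, rounded up to 10379030; 10,379,030 required, 10,382,498 in favor — approved.

Approved — every class gave the required vote.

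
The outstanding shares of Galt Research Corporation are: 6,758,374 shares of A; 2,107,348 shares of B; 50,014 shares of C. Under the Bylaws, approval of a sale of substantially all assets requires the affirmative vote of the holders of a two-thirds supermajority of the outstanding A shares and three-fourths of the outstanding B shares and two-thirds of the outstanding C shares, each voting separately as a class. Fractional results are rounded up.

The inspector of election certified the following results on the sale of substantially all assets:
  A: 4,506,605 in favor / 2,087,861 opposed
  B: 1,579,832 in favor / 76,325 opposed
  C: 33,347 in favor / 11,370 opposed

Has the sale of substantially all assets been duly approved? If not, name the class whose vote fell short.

A: 2/3 of 6758374 = 4505582.67, rounded up to 4505583; 4,505,583 required, 4,506,605 in favor — approved.
B: 3/4 of 2107348 = 1580511; 1,580,511 required, 1,579,832 in favor — not approved.
C: 2/3 of 50014 = 33342.67, rounded up to 33343; 33,343 required, 33,347 in favor — approved.

Not approved — the B shares did not give the required vote.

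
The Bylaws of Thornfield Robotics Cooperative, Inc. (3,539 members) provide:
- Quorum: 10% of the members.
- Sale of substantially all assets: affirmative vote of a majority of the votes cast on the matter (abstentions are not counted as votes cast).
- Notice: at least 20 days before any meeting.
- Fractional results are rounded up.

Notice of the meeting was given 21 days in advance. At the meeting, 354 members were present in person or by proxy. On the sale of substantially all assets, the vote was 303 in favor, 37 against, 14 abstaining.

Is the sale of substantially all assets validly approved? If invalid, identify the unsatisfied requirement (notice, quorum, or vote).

Valid — all requirements satisfied.

Notice: 21 days given; 20 required. Satisfied.
Quorum: 10% of 3,539 = 353.90, rounded up to 354; 354 present. Satisfied.
Vote: requires a majority of the votes cast (354 − 14 abstaining = 340); a majority of 340 is 171, so 171 needed; 303 in favor. Satisfied.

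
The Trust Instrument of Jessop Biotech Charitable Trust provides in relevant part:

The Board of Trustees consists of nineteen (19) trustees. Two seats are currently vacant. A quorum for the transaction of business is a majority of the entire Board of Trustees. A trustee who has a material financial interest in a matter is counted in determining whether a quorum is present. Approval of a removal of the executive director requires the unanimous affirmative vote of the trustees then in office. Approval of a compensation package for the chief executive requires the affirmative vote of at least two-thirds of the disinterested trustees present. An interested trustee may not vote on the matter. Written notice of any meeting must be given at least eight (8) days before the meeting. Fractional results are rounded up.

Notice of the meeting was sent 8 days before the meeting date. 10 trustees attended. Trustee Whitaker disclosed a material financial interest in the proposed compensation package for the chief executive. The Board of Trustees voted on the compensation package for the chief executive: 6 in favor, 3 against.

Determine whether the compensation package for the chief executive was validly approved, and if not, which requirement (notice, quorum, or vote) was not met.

Valid — all requirements satisfied.

Notice: 8 days given; 8 required (8 ≥ 8). Satisfied.
Quorum: 10 present (interested trustees count toward quorum); quorum is 10. Satisfied.
Vote: the compensation package for the chief executive requires two-thirds of the disinterested trustees present (10 − 1 = 9). 2/3 of 9 = 6, so 6 affirmative votes are needed; 6 voted in favor. Satisfied.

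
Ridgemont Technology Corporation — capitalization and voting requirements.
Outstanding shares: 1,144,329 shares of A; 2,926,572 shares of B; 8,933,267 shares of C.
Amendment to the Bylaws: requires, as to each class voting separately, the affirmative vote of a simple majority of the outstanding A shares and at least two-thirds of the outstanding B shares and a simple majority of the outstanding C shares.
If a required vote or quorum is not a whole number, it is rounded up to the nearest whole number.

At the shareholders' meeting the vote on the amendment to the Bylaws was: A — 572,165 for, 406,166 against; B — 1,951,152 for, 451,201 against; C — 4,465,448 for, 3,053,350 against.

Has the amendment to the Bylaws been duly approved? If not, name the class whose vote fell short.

Not approved — the C shares did not give the required vote.

A: a majority of 1144329 is 572165; 572,165 required, 572,165 in favor — approved.
B: 2/3 of 2926572 = 1951048; 1,951,048 required, 1,951,152 in favor — approved.
C: a majority of 8933267 is 4466634; 4,466,634 required, 4,465,448 in favor — not approved.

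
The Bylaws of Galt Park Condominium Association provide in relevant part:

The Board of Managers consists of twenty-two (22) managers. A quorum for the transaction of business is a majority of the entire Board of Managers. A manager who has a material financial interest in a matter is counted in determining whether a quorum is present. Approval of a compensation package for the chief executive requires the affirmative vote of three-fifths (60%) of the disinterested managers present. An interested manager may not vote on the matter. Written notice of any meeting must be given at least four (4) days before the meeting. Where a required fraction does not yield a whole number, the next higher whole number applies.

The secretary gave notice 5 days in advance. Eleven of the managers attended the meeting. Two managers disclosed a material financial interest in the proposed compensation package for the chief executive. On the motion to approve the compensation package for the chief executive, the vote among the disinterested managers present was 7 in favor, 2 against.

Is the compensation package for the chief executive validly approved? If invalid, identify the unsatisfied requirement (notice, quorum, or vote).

Invalid — quorum requirement not satisfied.

Notice: 5 days given; 4 required (5 ≥ 4). Satisfied.
Quorum: 11 present (interested managers count toward quorum); quorum is 12. Not satisfied.
Vote: the compensation package for the chief executive requires three-fifths of the disinterested managers present (11 − 2 = 9). 3/5 of 9 = 5.40, rounded up to 6, so 6 affirmative votes are needed; 7 voted in favor. Satisfied. (Moot — without a quorum no business can be validly transacted.)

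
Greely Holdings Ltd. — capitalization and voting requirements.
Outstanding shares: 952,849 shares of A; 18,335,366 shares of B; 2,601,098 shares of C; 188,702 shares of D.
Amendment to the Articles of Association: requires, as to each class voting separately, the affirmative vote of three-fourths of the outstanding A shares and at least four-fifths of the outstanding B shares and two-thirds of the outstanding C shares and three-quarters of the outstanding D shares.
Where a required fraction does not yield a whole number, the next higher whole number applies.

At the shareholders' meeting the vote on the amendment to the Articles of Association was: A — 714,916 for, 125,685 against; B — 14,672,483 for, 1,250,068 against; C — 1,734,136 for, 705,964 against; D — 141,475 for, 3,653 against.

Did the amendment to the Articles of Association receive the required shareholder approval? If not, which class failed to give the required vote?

Not approved — the D shares did not give the required vote.

A: 3/4 of 952849 = 714636.75, rounded up to 714637; 714,637 required, 714,916 in favor — approved.
B: 4/5 of 18335366 = 14668292.80, rounded up to 14668293; 14,668,293 required, 14,672,483 in favor — approved.
C: 2/3 of 2601098 = 1734065.33, rounded up to 1734066; 1,734,066 required, 1,734,136 in favor — approved.
D: 3/4 of 188702 = 141526.50, rounded up to 141527; 141,527 required, 141,475 in favor — not approved.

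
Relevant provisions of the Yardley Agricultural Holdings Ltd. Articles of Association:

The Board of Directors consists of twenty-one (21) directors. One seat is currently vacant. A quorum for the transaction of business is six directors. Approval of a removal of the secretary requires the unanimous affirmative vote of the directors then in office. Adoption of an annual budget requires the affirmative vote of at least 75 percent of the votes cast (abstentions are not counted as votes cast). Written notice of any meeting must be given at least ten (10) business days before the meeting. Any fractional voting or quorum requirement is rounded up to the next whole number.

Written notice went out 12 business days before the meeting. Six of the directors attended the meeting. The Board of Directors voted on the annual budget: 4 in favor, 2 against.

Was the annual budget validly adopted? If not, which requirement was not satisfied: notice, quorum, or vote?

Notice: 12 business days given; 10 required (12 ≥ 10). Satisfied.
Quorum: 6 present; quorum is 6. Satisfied.
Vote: the annual budget requires three-fourths of the votes cast (6). 3/4 of 6 = 4.50, rounded up to 5, so 5 affirmative votes are needed; 4 voted in favor. Not satisfied.

Invalid — vote requirement not satisfied.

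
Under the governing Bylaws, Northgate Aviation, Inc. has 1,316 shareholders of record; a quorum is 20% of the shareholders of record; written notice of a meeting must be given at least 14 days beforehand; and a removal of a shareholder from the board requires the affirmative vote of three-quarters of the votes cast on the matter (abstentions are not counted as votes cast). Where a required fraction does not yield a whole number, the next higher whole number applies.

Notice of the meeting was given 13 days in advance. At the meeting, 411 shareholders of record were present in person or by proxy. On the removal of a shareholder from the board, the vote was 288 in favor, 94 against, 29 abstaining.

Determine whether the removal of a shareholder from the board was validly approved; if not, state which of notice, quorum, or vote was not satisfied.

Invalid — notice requirement not satisfied.

Notice: 13 days given; 14 required. Not satisfied.
Quorum: 20% of 1,316 = 263.20, rounded up to 264; 411 present. Satisfied.
Vote: requires three-fourths of the votes cast (411 − 29 abstaining = 382); 3/4 of 382 = 286.50, rounded up to 287, so 287 needed; 288 in favor. Satisfied.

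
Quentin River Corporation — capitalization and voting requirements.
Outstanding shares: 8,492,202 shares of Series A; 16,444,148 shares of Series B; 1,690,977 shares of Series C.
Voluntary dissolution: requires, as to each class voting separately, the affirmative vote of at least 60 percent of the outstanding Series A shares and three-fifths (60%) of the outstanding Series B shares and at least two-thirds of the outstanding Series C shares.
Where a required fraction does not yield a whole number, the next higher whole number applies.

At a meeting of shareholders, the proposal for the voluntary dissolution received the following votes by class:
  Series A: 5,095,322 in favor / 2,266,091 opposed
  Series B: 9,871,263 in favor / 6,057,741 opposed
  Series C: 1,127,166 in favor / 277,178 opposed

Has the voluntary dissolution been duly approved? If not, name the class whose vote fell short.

Not approved — the Series C shares did not give the required vote.

Series A: 3/5 of 8492202 = 5095321.20, rounded up to 5095322; 5,095,322 required, 5,095,322 in favor — approved.
Series B: 3/5 of 16444148 = 9866488.80, rounded up to 9866489; 9,866,489 required, 9,871,263 in favor — approved.
Series C: 2/3 of 1690977 = 1127318; 1,127,318 required, 1,127,166 in favor — not approved.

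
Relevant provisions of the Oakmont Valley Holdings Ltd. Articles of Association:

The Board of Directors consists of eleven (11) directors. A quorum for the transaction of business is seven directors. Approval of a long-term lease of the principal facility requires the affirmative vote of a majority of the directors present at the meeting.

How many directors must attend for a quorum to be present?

The quorum is fixed at 7.

7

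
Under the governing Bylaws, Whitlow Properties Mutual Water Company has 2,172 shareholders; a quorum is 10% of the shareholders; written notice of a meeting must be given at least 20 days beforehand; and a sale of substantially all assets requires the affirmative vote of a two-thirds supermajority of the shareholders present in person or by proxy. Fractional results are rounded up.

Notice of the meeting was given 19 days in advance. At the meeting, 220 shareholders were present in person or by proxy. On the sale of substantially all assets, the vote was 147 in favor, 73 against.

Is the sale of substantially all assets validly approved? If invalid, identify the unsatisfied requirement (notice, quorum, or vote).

Notice: 19 days given; 20 required. Not satisfied.
Quorum: 10% of 2,172 = 217.20, rounded up to 218; 220 present. Satisfied.
Vote: requires two-thirds of those present (220); 2/3 of 220 = 146.67, rounded up to 147, so 147 needed; 147 in favor. Satisfied.

Invalid — notice requirement not satisfied.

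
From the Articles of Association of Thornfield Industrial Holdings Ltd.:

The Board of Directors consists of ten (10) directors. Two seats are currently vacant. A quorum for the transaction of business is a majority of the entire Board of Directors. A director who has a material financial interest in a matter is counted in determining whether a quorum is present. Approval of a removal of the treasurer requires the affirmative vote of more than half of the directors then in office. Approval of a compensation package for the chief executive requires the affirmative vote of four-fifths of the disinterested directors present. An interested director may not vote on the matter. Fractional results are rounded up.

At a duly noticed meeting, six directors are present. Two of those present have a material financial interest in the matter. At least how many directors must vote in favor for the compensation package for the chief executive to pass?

4

The compensation package for the chief executive requires four-fifths of the disinterested directors present (6 − 2 = 4).
4/5 of 4 = 3.20, rounded up to 4.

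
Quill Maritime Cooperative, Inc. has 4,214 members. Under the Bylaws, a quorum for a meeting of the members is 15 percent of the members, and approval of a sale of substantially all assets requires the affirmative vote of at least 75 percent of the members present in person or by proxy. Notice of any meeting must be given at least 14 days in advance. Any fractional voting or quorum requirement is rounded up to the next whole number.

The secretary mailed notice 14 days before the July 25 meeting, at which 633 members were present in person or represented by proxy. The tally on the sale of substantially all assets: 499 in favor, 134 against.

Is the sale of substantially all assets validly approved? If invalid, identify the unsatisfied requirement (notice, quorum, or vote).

Notice: 14 days given; 14 required. Satisfied.
Quorum: 15% of 4,214 = 632.10, rounded up to 633; 633 present. Satisfied.
Vote: requires three-fourths of those present (633); 3/4 of 633 = 474.75, rounded up to 475, so 475 needed; 499 in favor. Satisfied.

Valid — all requirements satisfied.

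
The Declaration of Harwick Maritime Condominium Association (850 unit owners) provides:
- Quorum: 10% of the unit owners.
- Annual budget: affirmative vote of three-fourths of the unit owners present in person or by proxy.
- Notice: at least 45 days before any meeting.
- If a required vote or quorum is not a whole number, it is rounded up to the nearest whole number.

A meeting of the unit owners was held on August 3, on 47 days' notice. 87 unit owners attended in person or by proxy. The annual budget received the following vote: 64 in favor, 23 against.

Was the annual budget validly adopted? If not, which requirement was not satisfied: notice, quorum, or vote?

Notice: 47 days given; 45 required. Satisfied.
Quorum: 10% of 850 = 85; 87 present. Satisfied.
Vote: requires three-fourths of those present (87); 3/4 of 87 = 65.25, rounded up to 66, so 66 needed; 64 in favor. Not satisfied.

Invalid — vote requirement not satisfied.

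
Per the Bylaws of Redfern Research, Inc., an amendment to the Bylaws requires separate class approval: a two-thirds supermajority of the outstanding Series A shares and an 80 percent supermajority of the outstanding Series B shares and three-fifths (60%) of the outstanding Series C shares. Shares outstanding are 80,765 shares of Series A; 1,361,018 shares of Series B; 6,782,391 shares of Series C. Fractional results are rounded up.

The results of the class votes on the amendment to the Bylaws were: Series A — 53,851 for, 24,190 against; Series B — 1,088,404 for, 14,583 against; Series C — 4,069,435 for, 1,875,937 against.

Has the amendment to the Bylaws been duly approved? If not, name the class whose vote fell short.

Series A: 2/3 of 80765 = 53843.33, rounded up to 53844; 53,844 required, 53,851 in favor — approved.
Series B: 4/5 of 1361018 = 1088814.40, rounded up to 1088815; 1,088,815 required, 1,088,404 in favor — not approved.
Series C: 3/5 of 6782391 = 4069434.60, rounded up to 4069435; 4,069,435 required, 4,069,435 in favor — approved.

Not approved — the Series B shares did not give the required vote.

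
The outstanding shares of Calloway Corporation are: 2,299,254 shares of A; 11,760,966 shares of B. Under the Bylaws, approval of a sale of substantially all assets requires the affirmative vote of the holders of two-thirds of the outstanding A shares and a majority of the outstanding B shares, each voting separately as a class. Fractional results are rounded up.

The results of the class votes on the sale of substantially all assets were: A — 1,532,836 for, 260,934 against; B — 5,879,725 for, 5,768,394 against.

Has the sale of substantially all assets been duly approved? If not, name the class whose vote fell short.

A: 2/3 of 2299254 = 1532836; 1,532,836 required, 1,532,836 in favor — approved.
B: a majority of 11760966 is 5880484; 5,880,484 required, 5,879,725 in favor — not approved.

Not approved — the B shares did not give the required vote.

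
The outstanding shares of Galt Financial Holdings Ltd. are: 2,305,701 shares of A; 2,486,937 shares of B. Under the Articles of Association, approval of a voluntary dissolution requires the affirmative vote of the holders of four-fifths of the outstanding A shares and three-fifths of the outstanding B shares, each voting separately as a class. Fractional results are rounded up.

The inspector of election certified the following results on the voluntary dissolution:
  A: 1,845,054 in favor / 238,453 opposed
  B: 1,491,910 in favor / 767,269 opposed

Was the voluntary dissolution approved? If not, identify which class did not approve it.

A: 4/5 of 2305701 = 1844560.80, rounded up to 1844561; 1,844,561 required, 1,845,054 in favor — approved.
B: 3/5 of 2486937 = 1492162.20, rounded up to 1492163; 1,492,163 required, 1,491,910 in favor — not approved.

Not approved — the B shares did not give the required vote.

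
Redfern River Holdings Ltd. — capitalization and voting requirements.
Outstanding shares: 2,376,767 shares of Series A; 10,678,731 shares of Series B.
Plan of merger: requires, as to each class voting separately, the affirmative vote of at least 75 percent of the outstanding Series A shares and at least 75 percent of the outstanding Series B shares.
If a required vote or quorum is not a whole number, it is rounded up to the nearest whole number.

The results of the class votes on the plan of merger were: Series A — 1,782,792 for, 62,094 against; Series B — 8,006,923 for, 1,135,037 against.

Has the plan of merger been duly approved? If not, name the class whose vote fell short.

Not approved — the Series B shares did not give the required vote.

Series A: 3/4 of 2376767 = 1782575.25, rounded up to 1782576; 1,782,576 required, 1,782,792 in favor — approved.
Series B: 3/4 of 10678731 = 8009048.25, rounded up to 8009049; 8,009,049 required, 8,006,923 in favor — not approved.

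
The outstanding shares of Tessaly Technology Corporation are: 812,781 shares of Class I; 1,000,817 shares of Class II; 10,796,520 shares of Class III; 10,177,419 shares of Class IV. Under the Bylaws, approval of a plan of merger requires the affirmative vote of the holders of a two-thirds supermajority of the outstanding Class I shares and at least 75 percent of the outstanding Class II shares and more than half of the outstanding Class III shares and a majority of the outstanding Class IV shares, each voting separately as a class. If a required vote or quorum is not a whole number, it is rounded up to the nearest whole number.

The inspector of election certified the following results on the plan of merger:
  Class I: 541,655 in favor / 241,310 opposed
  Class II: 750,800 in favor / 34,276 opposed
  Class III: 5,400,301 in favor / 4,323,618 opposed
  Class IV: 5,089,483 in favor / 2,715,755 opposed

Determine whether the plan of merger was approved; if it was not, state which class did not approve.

Not approved — the Class I shares did not give the required vote.

Class I: 2/3 of 812781 = 541854; 541,854 required, 541,655 in favor — not approved.
Class II: 3/4 of 1000817 = 750612.75, rounded up to 750613; 750,613 required, 750,800 in favor — approved.
Class III: a majority of 10796520 is 5398261; 5,398,261 required, 5,400,301 in favor — approved.
Class IV: a majority of 10177419 is 5088710; 5,088,710 required, 5,089,483 in favor — approved.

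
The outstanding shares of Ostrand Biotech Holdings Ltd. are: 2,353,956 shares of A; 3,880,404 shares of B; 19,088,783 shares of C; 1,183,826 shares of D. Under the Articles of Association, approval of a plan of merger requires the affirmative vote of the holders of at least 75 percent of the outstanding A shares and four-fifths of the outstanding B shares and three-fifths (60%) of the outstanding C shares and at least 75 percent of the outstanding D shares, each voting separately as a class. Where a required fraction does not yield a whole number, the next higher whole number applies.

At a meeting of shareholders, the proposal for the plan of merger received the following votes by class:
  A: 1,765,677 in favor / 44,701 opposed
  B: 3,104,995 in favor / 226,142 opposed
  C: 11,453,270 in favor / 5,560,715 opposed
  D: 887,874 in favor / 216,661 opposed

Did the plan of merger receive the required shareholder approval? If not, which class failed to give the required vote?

A: 3/4 of 2353956 = 1765467; 1,765,467 required, 1,765,677 in favor — approved.
B: 4/5 of 3880404 = 3104323.20, rounded up to 3104324; 3,104,324 required, 3,104,995 in favor — approved.
C: 3/5 of 19088783 = 11453269.80, rounded up to 11453270; 11,453,270 required, 11,453,270 in favor — approved.
D: 3/4 of 1183826 = 887869.50, rounded up to 887870; 887,870 required, 887,874 in favor — approved.

Approved — every class gave the required vote.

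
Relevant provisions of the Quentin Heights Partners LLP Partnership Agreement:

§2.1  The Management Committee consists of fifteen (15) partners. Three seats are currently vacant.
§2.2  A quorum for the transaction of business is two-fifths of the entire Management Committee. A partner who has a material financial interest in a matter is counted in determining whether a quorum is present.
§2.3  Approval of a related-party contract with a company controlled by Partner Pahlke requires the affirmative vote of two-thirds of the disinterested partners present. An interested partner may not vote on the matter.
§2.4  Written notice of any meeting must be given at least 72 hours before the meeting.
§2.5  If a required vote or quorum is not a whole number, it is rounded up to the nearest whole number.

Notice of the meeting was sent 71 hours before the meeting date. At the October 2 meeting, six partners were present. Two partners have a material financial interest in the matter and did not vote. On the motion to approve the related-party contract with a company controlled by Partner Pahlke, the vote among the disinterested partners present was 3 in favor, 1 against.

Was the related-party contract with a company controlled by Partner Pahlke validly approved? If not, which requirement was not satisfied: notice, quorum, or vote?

Invalid — notice requirement not satisfied.

Notice: 71 hours given; 72 required (71 < 72). Not satisfied.
Quorum: 6 present (interested partners count toward quorum); quorum is 6. Satisfied.
Vote: the related-party contract with a company controlled by Partner Pahlke requires two-thirds of the disinterested partners present (6 − 2 = 4). 2/3 of 4 = 2.67, rounded up to 3, so 3 affirmative votes are needed; 3 voted in favor. Satisfied.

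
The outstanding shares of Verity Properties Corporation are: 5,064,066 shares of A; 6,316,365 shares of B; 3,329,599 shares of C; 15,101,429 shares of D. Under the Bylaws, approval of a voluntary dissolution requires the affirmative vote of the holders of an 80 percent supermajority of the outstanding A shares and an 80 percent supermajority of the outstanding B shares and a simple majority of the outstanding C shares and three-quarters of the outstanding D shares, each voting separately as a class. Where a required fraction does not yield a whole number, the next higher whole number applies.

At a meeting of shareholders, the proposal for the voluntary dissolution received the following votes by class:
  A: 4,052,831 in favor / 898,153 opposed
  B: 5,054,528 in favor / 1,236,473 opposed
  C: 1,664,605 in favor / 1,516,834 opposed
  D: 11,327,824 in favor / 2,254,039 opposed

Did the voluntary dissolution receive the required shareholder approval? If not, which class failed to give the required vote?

A: 4/5 of 5064066 = 4051252.80, rounded up to 4051253; 4,051,253 required, 4,052,831 in favor — approved.
B: 4/5 of 6316365 = 5053092; 5,053,092 required, 5,054,528 in favor — approved.
C: a majority of 3329599 is 1664800; 1,664,800 required, 1,664,605 in favor — not approved.
D: 3/4 of 15101429 = 11326071.75, rounded up to 11326072; 11,326,072 required, 11,327,824 in favor — approved.

Not approved — the C shares did not give the required vote.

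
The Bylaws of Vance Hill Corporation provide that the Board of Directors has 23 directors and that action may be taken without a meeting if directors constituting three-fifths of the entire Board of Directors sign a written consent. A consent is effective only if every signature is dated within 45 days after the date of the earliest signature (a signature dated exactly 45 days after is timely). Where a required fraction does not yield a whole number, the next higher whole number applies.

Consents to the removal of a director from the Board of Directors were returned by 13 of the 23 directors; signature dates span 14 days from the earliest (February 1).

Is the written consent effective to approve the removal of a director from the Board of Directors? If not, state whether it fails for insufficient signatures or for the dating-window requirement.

Signatures required: three-fifths of 23 — 3/5 of 23 = 13.80, rounded up to 14, so 14 needed; 13 signed. Insufficient.
Dating window: the latest signature is 14 days after the earliest; the limit is 45 days. Within the window.

Not effective — insufficient signatures.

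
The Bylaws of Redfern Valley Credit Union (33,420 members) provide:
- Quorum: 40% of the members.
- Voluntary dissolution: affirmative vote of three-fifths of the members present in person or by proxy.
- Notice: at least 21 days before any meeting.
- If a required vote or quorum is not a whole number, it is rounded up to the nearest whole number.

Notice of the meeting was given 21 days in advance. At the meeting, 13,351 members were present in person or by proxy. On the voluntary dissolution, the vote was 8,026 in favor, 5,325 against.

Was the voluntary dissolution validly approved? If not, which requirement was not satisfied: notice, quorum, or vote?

Invalid — quorum requirement not satisfied.

Notice: 21 days given; 21 required. Satisfied.
Quorum: 40% of 33,420 = 13,368; 13,351 present. Not satisfied.
Vote: requires three-fifths of those present (13,351); 3/5 of 13351 = 8010.60, rounded up to 8011, so 8,011 needed; 8,026 in favor. Satisfied.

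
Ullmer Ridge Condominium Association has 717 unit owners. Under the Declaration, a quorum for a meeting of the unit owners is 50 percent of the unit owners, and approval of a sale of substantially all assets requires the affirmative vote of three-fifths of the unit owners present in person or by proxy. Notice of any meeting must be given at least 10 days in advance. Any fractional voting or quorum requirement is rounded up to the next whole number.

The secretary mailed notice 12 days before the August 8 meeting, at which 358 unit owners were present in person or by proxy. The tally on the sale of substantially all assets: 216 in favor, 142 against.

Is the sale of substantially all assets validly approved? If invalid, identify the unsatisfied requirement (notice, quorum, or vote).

Notice: 12 days given; 10 required. Satisfied.
Quorum: 50% of 717 = 358.50, rounded up to 359; 358 present. Not satisfied.
Vote: requires three-fifths of those present (358); 3/5 of 358 = 214.80, rounded up to 215, so 215 needed; 216 in favor. Satisfied.

Invalid — quorum requirement not satisfied.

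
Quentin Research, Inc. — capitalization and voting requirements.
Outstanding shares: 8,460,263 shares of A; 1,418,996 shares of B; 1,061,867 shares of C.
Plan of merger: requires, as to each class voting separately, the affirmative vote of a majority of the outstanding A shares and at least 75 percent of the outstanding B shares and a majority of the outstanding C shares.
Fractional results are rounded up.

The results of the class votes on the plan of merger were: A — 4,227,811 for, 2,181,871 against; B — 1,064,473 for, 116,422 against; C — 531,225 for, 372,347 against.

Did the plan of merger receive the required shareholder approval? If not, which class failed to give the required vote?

A: a majority of 8460263 is 4230132; 4,230,132 required, 4,227,811 in favor — not approved.
B: 3/4 of 1418996 = 1064247; 1,064,247 required, 1,064,473 in favor — approved.
C: a majority of 1061867 is 530934; 530,934 required, 531,225 in favor — approved.

Not approved — the A shares did not give the required vote.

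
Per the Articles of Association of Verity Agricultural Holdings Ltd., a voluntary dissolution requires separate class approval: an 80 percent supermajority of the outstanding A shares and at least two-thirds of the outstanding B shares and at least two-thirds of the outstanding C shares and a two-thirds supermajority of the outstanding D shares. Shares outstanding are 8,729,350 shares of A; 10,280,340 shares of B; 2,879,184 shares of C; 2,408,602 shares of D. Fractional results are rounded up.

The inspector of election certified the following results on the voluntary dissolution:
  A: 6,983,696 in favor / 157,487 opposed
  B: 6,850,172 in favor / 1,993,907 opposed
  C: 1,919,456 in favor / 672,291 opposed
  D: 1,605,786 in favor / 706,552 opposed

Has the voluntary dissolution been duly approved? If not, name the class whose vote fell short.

A: 4/5 of 8729350 = 6983480; 6,983,480 required, 6,983,696 in favor — approved.
B: 2/3 of 10280340 = 6853560; 6,853,560 required, 6,850,172 in favor — not approved.
C: 2/3 of 2879184 = 1919456; 1,919,456 required, 1,919,456 in favor — approved.
D: 2/3 of 2408602 = 1605734.67, rounded up to 1605735; 1,605,735 required, 1,605,786 in favor — approved.

Not approved — the B shares did not give the required vote.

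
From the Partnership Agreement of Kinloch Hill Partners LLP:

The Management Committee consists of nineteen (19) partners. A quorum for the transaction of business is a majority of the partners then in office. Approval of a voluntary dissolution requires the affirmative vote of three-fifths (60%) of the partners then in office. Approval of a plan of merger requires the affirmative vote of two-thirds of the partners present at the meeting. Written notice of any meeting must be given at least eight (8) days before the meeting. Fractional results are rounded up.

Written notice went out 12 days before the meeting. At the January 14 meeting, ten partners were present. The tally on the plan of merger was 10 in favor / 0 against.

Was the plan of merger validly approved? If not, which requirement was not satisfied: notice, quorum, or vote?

Notice: 12 days given; 8 required (12 ≥ 8). Satisfied.
Quorum: 10 present; quorum is 10. Satisfied.
Vote: the plan of merger requires two-thirds of the partners present (10). 2/3 of 10 = 6.67, rounded up to 7, so 7 affirmative votes are needed; 10 voted in favor. Satisfied.

Valid — all requirements satisfied.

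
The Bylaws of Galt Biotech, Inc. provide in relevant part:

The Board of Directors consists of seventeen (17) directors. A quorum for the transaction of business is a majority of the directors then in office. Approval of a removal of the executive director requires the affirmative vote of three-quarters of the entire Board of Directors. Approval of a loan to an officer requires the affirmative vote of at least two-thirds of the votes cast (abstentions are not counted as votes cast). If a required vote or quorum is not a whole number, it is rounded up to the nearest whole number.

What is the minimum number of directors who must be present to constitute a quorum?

9

A majority of 17 is 9.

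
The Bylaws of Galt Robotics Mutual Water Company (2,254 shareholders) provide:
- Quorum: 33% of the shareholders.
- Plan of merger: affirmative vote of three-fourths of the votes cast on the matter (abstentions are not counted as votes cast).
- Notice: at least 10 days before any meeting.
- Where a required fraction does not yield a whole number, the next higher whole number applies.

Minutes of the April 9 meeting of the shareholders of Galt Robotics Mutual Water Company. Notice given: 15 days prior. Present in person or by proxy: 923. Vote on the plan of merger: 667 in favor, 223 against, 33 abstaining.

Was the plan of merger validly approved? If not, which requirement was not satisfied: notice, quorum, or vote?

Notice: 15 days given; 10 required. Satisfied.
Quorum: 33% of 2,254 = 743.82, rounded up to 744; 923 present. Satisfied.
Vote: requires three-fourths of the votes cast (923 − 33 abstaining = 890); 3/4 of 890 = 667.50, rounded up to 668, so 668 needed; 667 in favor. Not satisfied.

Invalid — vote requirement not satisfied.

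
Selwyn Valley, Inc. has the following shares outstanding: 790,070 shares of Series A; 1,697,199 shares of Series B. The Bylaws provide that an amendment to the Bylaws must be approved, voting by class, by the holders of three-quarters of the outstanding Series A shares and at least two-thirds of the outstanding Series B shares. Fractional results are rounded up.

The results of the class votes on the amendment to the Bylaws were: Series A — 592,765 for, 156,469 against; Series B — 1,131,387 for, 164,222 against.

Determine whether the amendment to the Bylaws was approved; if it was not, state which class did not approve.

Series A: 3/4 of 790070 = 592552.50, rounded up to 592553; 592,553 required, 592,765 in favor — approved.
Series B: 2/3 of 1697199 = 1131466; 1,131,466 required, 1,131,387 in favor — not approved.

Not approved — the Series B shares did not give the required vote.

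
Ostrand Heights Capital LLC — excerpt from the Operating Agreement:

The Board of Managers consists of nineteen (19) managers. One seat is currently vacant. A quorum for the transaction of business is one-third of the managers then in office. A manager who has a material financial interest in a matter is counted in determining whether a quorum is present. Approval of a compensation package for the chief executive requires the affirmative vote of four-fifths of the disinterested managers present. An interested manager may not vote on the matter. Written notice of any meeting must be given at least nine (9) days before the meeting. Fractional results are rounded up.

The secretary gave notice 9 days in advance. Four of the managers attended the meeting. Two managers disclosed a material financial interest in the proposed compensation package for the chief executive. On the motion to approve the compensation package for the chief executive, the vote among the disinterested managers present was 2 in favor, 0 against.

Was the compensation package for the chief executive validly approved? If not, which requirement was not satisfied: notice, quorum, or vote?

Notice: 9 days given; 9 required (9 ≥ 9). Satisfied.
Quorum: 4 present (interested managers count toward quorum); quorum is 6. Not satisfied.
Vote: the compensation package for the chief executive requires four-fifths of the disinterested managers present (4 − 2 = 2). 4/5 of 2 = 1.60, rounded up to 2, so 2 affirmative votes are needed; 2 voted in favor. Satisfied. (Moot — without a quorum no business can be validly transacted.)

Invalid — quorum requirement not satisfied.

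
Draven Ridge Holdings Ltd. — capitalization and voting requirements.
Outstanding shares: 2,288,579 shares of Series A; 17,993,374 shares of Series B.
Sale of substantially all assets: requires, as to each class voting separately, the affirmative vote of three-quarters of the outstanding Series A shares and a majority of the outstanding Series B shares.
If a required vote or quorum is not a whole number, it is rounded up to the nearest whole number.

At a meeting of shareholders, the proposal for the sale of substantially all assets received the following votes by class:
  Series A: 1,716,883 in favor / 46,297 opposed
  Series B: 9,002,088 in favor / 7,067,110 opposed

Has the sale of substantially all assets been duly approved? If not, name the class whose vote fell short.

Approved — every class gave the required vote.

Series A: 3/4 of 2288579 = 1716434.25, rounded up to 1716435; 1,716,435 required, 1,716,883 in favor — approved.
Series B: a majority of 17993374 is 8996688; 8,996,688 required, 9,002,088 in favor — approved.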